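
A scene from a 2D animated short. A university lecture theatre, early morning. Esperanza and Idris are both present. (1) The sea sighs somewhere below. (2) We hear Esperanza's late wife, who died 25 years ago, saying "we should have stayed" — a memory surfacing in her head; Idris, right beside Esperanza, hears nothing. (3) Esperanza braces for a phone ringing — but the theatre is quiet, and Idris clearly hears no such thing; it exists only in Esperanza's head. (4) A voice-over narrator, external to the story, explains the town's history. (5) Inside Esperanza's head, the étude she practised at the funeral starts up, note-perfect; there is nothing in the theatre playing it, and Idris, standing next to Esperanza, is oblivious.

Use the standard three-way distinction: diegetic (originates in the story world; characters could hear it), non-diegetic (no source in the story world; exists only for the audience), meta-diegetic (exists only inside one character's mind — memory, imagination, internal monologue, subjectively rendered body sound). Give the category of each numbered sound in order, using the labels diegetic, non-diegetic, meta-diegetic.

(1) the sea is part of the location's real environment → diegetic.
(2) it's Esperanza's recollection rendered as sound; the other character can't hear it → meta-diegetic.
Sound (3): Esperanza alone 'hears' it — an imagined sound, not present in the space, so meta-diegetic.
Sound (4): the narrator exists outside the story world, addressing only the audience, so non-diegetic.
Sound (5): the music is a memory playing inside Esperanza's mind alone; no real-world source, Idris can't hear it, so meta-diegetic.

diegetic, meta-diegetic, meta-diegetic, non-diegetic, meta-diegetic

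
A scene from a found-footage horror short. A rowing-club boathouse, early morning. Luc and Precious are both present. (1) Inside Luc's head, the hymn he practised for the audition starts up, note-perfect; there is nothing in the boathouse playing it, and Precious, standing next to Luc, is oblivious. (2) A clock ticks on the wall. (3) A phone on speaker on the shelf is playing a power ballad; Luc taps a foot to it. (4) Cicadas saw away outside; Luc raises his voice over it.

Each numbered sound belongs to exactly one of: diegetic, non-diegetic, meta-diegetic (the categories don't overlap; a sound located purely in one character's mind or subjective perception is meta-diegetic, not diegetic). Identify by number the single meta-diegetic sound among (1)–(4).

Sound (1): remembered music, private to Luc — Precious is oblivious because it isn't in the room, so meta-diegetic.
(2) a clock is a real object/event in the scene's world → diegetic.
Sound (3): a phone on speaker is a physical source in the scene and Luc reacts to it, so diegetic.
(4) ambient/room sound belonging to the story's physical space → diegetic.
Only (1) is meta-diegetic.

1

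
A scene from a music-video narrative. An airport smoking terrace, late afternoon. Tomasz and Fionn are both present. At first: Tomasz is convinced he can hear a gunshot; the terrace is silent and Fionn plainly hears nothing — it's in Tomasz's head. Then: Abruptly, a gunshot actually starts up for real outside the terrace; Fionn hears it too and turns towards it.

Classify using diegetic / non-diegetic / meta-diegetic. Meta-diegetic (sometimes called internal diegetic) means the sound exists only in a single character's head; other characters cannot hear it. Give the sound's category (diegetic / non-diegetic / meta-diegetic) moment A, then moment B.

Moment A: only Tomasz 'hears' it — imagined, in his mind → meta-diegetic.
Moment B: now there's a real external source and Fionn hears it too — in the story world → diegetic.

meta-diegetic, diegetic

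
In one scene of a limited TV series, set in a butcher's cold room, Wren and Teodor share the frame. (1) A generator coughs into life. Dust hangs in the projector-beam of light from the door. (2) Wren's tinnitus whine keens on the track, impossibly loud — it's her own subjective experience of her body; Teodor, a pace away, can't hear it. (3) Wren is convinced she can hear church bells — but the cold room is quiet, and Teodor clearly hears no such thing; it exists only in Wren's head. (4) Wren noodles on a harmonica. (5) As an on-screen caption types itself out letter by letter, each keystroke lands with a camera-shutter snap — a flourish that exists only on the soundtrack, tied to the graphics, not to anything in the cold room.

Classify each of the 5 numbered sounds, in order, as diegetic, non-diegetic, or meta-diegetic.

diegetic, meta-diegetic, meta-diegetic, diegetic, non-diegetic

Sound (1): the sound comes from a generator physically present in the location, so diegetic.
(2) is meta-diegetic: it's Wren's internal bodily sensation rendered as sound; only Wren 'hears' it.
(3) is meta-diegetic: subjective to Wren: the cold room is silent and Teodor hears nothing.
(4) is diegetic: Wren is producing the music live, in the story world.
(5) sound married to a title/caption — outside the diegesis by definition → non-diegetic.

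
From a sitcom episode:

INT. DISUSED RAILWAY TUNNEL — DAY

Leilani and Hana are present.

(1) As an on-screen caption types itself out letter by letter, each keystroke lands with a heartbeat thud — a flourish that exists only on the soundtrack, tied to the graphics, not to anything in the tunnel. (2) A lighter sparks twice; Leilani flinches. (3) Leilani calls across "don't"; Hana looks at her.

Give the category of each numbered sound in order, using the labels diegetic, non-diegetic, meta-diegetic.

(1) is non-diegetic: it accompanies on-screen graphics, not anything inside the story world.
Sound (2): an in-world source (a lighter); characters could hear it, so diegetic.
(3) is diegetic: on-screen dialogue — Leilani speaks and Hana is there to hear.

non-diegetic, diegetic, diegetic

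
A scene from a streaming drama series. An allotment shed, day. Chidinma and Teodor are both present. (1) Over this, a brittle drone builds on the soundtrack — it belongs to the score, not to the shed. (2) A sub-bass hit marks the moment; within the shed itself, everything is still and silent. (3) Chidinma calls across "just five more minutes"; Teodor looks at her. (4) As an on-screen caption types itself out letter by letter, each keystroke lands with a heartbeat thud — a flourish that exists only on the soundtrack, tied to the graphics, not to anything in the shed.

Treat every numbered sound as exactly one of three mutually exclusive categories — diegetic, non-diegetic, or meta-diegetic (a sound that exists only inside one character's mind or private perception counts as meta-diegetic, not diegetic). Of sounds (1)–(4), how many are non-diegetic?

Sound (1): nothing in the shed produces it and the characters don't hear it — pure soundtrack, so non-diegetic.
(2) is non-diegetic: an editorial stinger — it belongs to the cut, not the story world.
(3) spoken by a character present in the story world → diegetic.
(4) sound married to a title/caption — outside the diegesis by definition → non-diegetic.
So 3 of the 4 are non-diegetic: (1), (2), (4).

3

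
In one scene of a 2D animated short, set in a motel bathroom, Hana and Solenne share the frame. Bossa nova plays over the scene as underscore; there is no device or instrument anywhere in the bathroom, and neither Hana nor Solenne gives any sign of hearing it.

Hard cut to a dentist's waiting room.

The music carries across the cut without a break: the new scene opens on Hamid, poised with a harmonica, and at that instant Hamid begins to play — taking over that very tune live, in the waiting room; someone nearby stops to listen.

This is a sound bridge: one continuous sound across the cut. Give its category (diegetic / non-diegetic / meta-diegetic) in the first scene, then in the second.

Scene one: there's no in-world source anywhere and no character hears it — underscore for the audience only → non-diegetic.
Scene two: from the moment Hamid starts playing, the tune is being performed on a harmonica inside the story world and another character hears it → diegetic.

non-diegetic, diegetic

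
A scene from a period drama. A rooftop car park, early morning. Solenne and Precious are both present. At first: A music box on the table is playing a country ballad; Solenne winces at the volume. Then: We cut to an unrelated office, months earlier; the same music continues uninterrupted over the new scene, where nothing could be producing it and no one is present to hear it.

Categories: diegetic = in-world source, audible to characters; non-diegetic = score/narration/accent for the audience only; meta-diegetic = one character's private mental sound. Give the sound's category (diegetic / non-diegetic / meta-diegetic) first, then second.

First: a music box is a real in-scene source and Solenne reacts to it → diegetic.
Second: there is no longer any in-world source and no one can hear it — it has become underscore → non-diegetic.

diegetic, non-diegetic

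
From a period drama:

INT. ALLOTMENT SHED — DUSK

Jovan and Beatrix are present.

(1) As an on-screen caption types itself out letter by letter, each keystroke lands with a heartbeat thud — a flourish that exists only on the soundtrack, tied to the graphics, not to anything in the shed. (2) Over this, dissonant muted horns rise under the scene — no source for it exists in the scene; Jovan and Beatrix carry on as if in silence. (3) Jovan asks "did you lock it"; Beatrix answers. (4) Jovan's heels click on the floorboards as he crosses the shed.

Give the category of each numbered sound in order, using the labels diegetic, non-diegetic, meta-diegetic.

non-diegetic, non-diegetic, diegetic, diegetic

Sound (1): sound married to a title/caption — outside the diegesis by definition, so non-diegetic.
(2) is non-diegetic: nothing in the shed produces it and the characters don't hear it — pure soundtrack.
Sound (3): on-screen dialogue — Jovan speaks and Beatrix is there to hear, so diegetic.
(4) is diegetic: a character's body making contact with the set — an in-world sound.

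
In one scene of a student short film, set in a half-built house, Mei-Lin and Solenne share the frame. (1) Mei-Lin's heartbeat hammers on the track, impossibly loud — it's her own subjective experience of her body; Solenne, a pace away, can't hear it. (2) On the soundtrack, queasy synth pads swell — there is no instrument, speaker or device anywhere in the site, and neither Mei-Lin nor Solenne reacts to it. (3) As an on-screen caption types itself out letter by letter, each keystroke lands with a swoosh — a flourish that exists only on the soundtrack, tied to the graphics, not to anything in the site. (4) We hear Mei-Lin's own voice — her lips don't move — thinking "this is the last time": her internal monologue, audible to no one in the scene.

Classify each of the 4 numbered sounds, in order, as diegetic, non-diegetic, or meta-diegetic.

Sound (1): it's Mei-Lin's internal bodily sensation rendered as sound; only Mei-Lin 'hears' it, so meta-diegetic.
Sound (2): score with no on-screen or off-screen source; it exists for the audience alone, so non-diegetic.
Sound (3): it accompanies on-screen graphics, not anything inside the story world, so non-diegetic.
Sound (4): it's Mei-Lin's unspoken thought, heard only by the audience via her subjectivity, so meta-diegetic.

meta-diegetic, non-diegetic, non-diegetic, meta-diegetic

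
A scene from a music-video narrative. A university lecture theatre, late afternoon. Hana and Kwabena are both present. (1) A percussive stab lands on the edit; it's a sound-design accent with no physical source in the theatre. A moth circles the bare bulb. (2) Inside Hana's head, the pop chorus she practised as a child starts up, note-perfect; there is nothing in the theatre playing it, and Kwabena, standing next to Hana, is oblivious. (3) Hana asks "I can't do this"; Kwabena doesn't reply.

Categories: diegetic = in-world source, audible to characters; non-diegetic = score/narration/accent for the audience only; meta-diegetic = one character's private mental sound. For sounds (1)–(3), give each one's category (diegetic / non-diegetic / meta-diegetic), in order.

(1) is non-diegetic: an editorial stinger — it belongs to the cut, not the story world.
(2) is meta-diegetic: remembered music, private to Hana — Kwabena is oblivious because it isn't in the room.
(3) Hana is a character speaking aloud in the scene → diegetic.

non-diegetic, meta-diegetic, diegetic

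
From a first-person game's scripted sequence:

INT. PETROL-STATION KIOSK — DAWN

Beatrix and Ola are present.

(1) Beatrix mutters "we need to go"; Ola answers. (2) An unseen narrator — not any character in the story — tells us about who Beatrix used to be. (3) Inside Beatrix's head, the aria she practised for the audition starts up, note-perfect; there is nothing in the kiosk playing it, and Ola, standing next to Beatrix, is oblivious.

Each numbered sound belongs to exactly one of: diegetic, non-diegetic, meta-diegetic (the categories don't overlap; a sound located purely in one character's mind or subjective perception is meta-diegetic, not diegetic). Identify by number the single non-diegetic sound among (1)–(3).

2

(1) is diegetic: Beatrix is a character speaking aloud in the scene.
(2) is non-diegetic: external voice-over — not a character, not heard by anyone in the scene.
(3) is meta-diegetic: remembered music, private to Beatrix — Ola is oblivious because it isn't in the room.
Only (2) is non-diegetic.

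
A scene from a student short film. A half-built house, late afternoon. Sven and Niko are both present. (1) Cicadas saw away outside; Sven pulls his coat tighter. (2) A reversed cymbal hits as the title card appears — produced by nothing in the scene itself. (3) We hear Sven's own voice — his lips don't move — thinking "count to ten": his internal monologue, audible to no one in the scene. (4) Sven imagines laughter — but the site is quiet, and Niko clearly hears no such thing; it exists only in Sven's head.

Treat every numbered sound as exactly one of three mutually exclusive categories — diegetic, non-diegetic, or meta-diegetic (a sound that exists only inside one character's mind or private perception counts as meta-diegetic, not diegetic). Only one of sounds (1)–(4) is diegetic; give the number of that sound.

(1) ambient/room sound belonging to the story's physical space → diegetic.
Sound (2): it's a sound-design accent with no in-world source; no one in the scene can hear it, so non-diegetic.
(3) is meta-diegetic: it's Sven's unspoken thought, heard only by the audience via his subjectivity.
(4) is meta-diegetic: subjective to Sven: the site is silent and Niko hears nothing.
Only (1) is diegetic.

1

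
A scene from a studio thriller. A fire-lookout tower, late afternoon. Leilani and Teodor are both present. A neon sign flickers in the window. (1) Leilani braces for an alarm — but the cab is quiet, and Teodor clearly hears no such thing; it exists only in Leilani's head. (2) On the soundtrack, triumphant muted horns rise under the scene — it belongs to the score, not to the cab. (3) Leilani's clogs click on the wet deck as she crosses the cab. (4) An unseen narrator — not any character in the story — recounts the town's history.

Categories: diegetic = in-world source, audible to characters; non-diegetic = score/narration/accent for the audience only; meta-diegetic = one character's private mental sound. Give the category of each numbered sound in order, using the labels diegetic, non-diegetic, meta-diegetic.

(1) Leilani alone 'hears' it — an imagined sound, not present in the space → meta-diegetic.
(2) is non-diegetic: nothing in the cab produces it and the characters don't hear it — pure soundtrack.
(3) is diegetic: Leilani's footsteps are produced in the story world.
Sound (4): the narrator exists outside the story world, addressing only the audience, so non-diegetic.

meta-diegetic, non-diegetic, diegetic, non-diegetic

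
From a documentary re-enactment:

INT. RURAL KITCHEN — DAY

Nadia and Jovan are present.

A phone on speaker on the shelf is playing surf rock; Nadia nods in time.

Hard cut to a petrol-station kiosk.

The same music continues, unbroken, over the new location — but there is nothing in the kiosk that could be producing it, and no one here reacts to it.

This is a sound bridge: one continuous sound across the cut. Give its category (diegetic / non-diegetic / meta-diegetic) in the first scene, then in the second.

Scene one: a phone on speaker is an on-screen source and Nadia reacts to it → diegetic.
Scene two: there is no source in the kiosk and no one hears it — it's now underscore → non-diegetic.

diegetic, non-diegetic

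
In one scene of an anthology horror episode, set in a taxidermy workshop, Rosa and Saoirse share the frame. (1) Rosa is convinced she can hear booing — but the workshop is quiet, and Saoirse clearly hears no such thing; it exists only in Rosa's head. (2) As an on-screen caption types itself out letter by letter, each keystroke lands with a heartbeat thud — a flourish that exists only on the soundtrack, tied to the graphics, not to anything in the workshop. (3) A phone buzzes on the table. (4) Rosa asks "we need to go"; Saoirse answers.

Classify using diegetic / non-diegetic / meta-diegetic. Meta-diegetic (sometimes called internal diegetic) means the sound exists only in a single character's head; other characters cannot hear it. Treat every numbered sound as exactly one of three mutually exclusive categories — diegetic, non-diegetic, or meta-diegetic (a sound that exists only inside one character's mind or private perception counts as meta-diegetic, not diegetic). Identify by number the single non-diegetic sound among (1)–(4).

2

Sound (1): Rosa alone 'hears' it — an imagined sound, not present in the space, so meta-diegetic.
Sound (2): sound married to a title/caption — outside the diegesis by definition, so non-diegetic.
(3) is diegetic: the sound comes from a phone physically present in the location.
(4) Rosa is a character speaking aloud in the scene → diegetic.
Only (2) is non-diegetic.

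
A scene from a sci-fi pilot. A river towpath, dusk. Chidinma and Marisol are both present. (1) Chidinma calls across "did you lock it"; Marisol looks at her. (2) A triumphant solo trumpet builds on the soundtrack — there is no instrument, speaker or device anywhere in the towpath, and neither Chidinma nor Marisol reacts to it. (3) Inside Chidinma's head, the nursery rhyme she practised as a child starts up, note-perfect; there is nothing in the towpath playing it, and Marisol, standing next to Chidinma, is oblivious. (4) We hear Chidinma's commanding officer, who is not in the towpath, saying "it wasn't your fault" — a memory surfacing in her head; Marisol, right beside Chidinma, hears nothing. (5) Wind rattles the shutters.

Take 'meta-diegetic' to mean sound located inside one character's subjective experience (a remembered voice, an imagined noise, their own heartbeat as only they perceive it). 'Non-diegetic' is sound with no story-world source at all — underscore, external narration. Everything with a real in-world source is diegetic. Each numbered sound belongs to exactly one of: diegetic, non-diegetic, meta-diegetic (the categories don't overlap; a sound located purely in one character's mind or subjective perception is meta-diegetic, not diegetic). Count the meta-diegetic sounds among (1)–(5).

(1) Chidinma is a character speaking aloud in the scene → diegetic.
(2) is non-diegetic: it has no source in the story world and no character can hear it — it's underscore.
Sound (3): the music is a memory playing inside Chidinma's mind alone; no real-world source, Marisol can't hear it, so meta-diegetic.
(4) is meta-diegetic: a remembered line, private to Chidinma — not present in the room, not audible to Marisol.
(5) is diegetic: ambient/room sound belonging to the story's physical space.
So 2 of the 5 are meta-diegetic: (3), (4).

2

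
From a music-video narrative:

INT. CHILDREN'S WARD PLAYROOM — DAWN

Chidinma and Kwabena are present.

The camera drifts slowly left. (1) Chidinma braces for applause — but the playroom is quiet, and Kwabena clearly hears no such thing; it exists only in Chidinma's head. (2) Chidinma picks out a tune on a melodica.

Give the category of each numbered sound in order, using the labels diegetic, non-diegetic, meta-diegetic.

Sound (1): the sound is imagined by Chidinma; nothing in the story world is producing it and Kwabena can't hear it, so meta-diegetic.
(2) Chidinma is producing the music live, in the story world → diegetic.

meta-diegetic, diegetic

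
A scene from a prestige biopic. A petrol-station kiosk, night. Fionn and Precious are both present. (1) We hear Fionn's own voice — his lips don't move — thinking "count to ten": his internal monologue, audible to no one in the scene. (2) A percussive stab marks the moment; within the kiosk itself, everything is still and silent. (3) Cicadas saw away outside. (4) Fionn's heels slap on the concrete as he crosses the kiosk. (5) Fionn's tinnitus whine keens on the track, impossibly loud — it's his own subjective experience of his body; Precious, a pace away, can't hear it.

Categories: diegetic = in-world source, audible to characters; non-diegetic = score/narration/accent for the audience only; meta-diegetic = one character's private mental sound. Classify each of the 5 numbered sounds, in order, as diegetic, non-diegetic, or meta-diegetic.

meta-diegetic, non-diegetic, diegetic, diegetic, meta-diegetic

(1) is meta-diegetic: Fionn's thought-voice: a private mental sound no other character can hear.
(2) an editorial stinger — it belongs to the cut, not the story world → non-diegetic.
(3) cicadas is part of the location's real environment → diegetic.
(4) a character's body making contact with the set — an in-world sound → diegetic.
(5) point-of-audition from inside Fionn's body; not a sound in the room → meta-diegetic.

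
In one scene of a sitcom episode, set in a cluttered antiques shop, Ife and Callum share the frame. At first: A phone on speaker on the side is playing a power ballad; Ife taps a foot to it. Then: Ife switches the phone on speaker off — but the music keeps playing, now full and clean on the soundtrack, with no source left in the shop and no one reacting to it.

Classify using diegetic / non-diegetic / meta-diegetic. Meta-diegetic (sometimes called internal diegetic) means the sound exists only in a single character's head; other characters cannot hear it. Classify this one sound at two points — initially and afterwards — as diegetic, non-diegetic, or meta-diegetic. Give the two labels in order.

diegetic, non-diegetic

Initially: a phone on speaker is a real in-scene source and Ife reacts to it → diegetic.
Afterwards: there is no longer any in-world source and no one can hear it — it has become underscore → non-diegetic.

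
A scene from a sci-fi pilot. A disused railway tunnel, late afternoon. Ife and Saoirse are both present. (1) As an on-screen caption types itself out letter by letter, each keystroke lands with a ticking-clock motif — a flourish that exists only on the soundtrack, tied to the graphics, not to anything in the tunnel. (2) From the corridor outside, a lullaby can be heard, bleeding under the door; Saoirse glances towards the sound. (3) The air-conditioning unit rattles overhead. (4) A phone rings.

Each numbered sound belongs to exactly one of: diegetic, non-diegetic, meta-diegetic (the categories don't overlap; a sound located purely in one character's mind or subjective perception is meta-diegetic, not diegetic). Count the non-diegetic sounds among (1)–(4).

Sound (1): sound married to a title/caption — outside the diegesis by definition, so non-diegetic.
(2) is diegetic: off-screen diegetic: the source is out of frame but still in the story's space.
(3) is diegetic: ambient/room sound belonging to the story's physical space.
Sound (4): a phone is a real object/event in the scene's world, so diegetic.
So 1 of the 4 is non-diegetic: (1).

1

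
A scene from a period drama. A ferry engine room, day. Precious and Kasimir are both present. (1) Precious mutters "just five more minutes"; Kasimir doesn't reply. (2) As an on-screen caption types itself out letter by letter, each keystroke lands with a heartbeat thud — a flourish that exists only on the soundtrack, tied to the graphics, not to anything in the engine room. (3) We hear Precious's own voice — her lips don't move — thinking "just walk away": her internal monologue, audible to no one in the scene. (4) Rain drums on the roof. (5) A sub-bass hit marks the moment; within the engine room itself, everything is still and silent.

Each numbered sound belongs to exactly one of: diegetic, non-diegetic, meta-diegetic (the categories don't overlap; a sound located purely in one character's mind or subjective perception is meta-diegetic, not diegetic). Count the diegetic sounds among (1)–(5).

2

Sound (1): on-screen dialogue — Precious speaks and Kasimir is there to hear, so diegetic.
(2) it accompanies on-screen graphics, not anything inside the story world → non-diegetic.
(3) Precious's thought-voice: a private mental sound no other character can hear → meta-diegetic.
(4) is diegetic: ambient/room sound belonging to the story's physical space.
(5) nothing in the scene produces it; it's an accent added for the audience → non-diegetic.
So 2 of the 5 are diegetic: (1), (4).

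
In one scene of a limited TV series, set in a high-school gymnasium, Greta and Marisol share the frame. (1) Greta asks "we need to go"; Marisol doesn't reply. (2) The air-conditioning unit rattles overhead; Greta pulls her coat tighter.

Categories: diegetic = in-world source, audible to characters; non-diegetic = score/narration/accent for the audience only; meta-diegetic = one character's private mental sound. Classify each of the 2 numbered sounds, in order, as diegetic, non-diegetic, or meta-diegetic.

diegetic, diegetic

(1) is diegetic: on-screen dialogue — Greta speaks and Marisol is there to hear.
(2) it's the actual ambient sound of the location → diegetic.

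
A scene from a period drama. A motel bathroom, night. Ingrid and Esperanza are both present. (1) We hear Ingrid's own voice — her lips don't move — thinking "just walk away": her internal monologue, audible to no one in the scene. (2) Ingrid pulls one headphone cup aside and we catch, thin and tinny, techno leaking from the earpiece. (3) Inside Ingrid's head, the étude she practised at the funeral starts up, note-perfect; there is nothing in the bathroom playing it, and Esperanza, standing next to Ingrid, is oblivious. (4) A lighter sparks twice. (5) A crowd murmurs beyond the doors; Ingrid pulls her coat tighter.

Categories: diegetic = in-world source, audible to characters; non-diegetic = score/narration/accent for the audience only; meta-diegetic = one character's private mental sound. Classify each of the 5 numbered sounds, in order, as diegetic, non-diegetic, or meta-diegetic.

(1) Ingrid's thought-voice: a private mental sound no other character can hear → meta-diegetic.
(2) is diegetic: the earpiece is a real device on Ingrid's head — source music.
(3) it lives in Ingrid's subjectivity, not in the bathroom → meta-diegetic.
(4) is diegetic: a lighter is a real object/event in the scene's world.
(5) is diegetic: it's the actual ambient sound of the location.

meta-diegetic, diegetic, meta-diegetic, diegetic, diegetic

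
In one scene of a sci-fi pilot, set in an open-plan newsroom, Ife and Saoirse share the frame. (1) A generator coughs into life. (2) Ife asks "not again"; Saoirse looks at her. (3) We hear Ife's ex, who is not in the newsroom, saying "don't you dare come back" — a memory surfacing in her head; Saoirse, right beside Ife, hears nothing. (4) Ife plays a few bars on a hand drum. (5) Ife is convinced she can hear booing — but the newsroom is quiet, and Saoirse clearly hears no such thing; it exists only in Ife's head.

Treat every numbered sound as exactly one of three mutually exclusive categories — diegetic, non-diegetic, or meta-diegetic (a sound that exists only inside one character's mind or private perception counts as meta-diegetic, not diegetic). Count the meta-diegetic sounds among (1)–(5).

(1) is diegetic: an in-world source (a generator); characters could hear it.
(2) is diegetic: on-screen dialogue — Ife speaks and Saoirse is there to hear.
(3) is meta-diegetic: the voice is a memory playing only inside Ife's mind; Saoirse can't hear it.
(4) is diegetic: Ife is producing the music live, in the story world.
(5) the sound is imagined by Ife; nothing in the story world is producing it and Saoirse can't hear it → meta-diegetic.
So 2 of the 5 are meta-diegetic: (3), (5).

2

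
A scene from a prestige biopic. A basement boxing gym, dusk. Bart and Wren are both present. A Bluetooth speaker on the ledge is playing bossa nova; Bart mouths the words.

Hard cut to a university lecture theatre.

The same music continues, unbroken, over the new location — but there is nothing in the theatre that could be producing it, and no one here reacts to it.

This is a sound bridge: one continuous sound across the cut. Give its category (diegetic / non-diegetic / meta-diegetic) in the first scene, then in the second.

diegetic, non-diegetic

Scene one: a Bluetooth speaker is an on-screen source and Bart reacts to it → diegetic.
Scene two: there is no source in the theatre and no one hears it — it's now underscore → non-diegetic.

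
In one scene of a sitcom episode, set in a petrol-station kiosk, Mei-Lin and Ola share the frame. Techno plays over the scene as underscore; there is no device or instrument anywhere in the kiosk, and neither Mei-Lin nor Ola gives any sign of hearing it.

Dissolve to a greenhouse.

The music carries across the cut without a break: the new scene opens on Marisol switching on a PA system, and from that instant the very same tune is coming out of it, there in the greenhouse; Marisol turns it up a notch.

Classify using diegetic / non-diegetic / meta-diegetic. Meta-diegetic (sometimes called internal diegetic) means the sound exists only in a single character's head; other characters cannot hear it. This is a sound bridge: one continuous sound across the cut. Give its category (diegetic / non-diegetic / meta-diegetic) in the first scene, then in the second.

Scene one: there's no in-world source anywhere and no character hears it — underscore for the audience only → non-diegetic.
Scene two: once Marisol turns on a PA system, the music has a real source in the story world and Marisol reacts to it → diegetic.

non-diegetic, diegetic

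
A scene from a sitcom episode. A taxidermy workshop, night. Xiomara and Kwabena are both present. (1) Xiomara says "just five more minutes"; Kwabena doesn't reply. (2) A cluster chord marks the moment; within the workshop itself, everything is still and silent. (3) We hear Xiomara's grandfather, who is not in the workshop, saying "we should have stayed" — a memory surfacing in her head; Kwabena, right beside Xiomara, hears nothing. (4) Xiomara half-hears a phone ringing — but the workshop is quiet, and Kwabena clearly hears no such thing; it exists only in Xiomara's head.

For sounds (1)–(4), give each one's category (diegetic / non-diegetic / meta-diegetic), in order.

(1) Xiomara is a character speaking aloud in the scene → diegetic.
Sound (2): an editorial stinger — it belongs to the cut, not the story world, so non-diegetic.
Sound (3): a remembered line, private to Xiomara — not present in the room, not audible to Kwabena, so meta-diegetic.
Sound (4): the sound is imagined by Xiomara; nothing in the story world is producing it and Kwabena can't hear it, so meta-diegetic.

diegetic, non-diegetic, meta-diegetic, meta-diegetic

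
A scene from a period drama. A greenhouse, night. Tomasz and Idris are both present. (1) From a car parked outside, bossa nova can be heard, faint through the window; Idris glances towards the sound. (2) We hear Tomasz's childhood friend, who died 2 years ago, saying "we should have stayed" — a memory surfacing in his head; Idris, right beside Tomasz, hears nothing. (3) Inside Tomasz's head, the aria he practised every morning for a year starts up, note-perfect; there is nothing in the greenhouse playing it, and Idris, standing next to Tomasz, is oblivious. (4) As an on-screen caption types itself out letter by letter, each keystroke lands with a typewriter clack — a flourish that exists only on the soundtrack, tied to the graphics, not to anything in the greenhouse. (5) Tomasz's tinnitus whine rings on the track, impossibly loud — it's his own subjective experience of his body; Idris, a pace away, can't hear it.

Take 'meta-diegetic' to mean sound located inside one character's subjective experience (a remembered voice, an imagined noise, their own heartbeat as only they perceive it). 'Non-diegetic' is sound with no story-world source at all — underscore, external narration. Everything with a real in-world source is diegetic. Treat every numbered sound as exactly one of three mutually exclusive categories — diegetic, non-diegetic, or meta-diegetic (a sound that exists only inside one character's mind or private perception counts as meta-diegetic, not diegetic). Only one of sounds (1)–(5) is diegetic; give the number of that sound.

1

(1) is diegetic: it's coming from a car parked outside — a location within the story world — and Idris reacts.
(2) it's Tomasz's recollection rendered as sound; the other character can't hear it → meta-diegetic.
(3) is meta-diegetic: it lives in Tomasz's subjectivity, not in the greenhouse.
(4) it accompanies on-screen graphics, not anything inside the story world → non-diegetic.
(5) is meta-diegetic: it's Tomasz's internal bodily sensation rendered as sound; only Tomasz 'hears' it.
Only (1) is diegetic.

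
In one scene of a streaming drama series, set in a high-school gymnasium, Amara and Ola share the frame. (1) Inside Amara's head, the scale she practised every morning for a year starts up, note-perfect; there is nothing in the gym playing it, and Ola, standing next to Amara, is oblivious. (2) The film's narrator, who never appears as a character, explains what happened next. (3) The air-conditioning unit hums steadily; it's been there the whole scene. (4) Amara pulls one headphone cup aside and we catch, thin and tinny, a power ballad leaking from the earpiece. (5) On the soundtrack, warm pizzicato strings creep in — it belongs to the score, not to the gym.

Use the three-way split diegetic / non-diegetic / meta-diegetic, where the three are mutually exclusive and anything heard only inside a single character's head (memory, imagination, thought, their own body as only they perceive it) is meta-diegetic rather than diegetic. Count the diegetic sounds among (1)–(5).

Sound (1): the music is a memory playing inside Amara's mind alone; no real-world source, Ola can't hear it, so meta-diegetic.
Sound (2): external voice-over — not a character, not heard by anyone in the scene, so non-diegetic.
(3) ambient/room sound belonging to the story's physical space → diegetic.
(4) the earpiece is a real device on Amara's head — source music → diegetic.
(5) nothing in the gym produces it and the characters don't hear it — pure soundtrack → non-diegetic.
Diegetic: (3), (4) — that's 2.

2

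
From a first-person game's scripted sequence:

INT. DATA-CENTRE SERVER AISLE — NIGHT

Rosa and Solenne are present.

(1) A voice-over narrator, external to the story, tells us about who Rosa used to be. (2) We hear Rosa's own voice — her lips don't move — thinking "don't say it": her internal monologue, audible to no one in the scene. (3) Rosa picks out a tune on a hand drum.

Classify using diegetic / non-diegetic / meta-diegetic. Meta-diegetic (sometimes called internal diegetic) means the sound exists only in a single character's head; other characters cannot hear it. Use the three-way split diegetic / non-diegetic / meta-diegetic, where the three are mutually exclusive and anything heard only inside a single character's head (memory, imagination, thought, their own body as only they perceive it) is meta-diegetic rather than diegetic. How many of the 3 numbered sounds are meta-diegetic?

1

(1) the narrator exists outside the story world, addressing only the audience → non-diegetic.
(2) is meta-diegetic: it's Rosa's unspoken thought, heard only by the audience via her subjectivity.
(3) Rosa is producing the music live, in the story world → diegetic.
So 1 of the 3 is meta-diegetic: (2).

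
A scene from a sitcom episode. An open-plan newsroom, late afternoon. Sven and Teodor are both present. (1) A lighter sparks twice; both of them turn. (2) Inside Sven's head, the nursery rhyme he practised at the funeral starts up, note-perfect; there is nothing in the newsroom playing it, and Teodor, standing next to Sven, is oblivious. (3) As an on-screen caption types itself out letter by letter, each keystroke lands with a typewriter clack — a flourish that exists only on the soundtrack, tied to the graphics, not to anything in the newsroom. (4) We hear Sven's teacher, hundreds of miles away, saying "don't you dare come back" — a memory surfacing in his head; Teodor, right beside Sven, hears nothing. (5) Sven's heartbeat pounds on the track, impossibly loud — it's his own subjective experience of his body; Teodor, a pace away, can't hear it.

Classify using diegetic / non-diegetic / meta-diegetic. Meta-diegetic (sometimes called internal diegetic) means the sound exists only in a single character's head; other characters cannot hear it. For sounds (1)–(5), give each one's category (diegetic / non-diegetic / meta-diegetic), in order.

diegetic, meta-diegetic, non-diegetic, meta-diegetic, meta-diegetic

(1) the sound comes from a lighter physically present in the location → diegetic.
Sound (2): remembered music, private to Sven — Teodor is oblivious because it isn't in the room, so meta-diegetic.
Sound (3): sound married to a title/caption — outside the diegesis by definition, so non-diegetic.
Sound (4): it's Sven's recollection rendered as sound; the other character can't hear it, so meta-diegetic.
(5) it's Sven's internal bodily sensation rendered as sound; only Sven 'hears' it → meta-diegetic.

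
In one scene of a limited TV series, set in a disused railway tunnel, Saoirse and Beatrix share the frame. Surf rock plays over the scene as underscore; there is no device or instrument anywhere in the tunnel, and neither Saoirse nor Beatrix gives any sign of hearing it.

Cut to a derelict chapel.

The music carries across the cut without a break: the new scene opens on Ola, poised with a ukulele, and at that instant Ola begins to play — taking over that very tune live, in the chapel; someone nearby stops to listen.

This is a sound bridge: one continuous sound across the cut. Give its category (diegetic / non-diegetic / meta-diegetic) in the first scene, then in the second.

non-diegetic, diegetic

Scene one: there's no in-world source anywhere and no character hears it — underscore for the audience only → non-diegetic.
Scene two: from the moment Ola starts playing, the tune is being performed on a ukulele inside the story world and another character hears it → diegetic.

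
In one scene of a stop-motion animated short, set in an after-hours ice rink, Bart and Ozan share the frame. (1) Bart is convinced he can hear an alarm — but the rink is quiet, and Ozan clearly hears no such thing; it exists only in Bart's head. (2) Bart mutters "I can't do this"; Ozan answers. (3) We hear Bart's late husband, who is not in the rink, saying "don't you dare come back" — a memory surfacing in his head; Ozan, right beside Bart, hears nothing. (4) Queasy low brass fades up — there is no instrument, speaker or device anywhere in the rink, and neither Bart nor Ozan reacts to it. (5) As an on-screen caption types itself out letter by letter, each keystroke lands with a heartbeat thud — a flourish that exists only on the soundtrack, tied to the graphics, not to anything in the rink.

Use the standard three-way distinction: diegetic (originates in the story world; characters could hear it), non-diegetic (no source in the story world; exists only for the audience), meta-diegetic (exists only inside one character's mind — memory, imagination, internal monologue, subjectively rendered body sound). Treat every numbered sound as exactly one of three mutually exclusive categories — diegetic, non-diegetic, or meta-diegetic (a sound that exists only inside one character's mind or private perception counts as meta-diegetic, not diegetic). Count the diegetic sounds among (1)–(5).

1

(1) Bart alone 'hears' it — an imagined sound, not present in the space → meta-diegetic.
Sound (2): Bart is a character speaking aloud in the scene, so diegetic.
Sound (3): a remembered line, private to Bart — not present in the room, not audible to Ozan, so meta-diegetic.
(4) score with no on-screen or off-screen source; it exists for the audience alone → non-diegetic.
(5) is non-diegetic: it accompanies on-screen graphics, not anything inside the story world.
Diegetic: (2) — that's 1.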